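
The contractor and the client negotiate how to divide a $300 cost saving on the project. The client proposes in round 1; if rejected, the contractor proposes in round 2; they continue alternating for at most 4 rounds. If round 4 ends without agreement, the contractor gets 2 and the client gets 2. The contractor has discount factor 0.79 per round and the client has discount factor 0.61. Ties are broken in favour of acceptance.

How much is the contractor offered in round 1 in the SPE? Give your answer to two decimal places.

205.88

Round 4 (the contractor proposes): the client gets 2 if talks fail, so the contractor offers 2 and keeps 298.
Round 3 (the client proposes): the contractor can get 298 next round, worth 0.79 × 298 = 235.42 now. The client offers 235.42 and keeps 300 − 235.42 = 64.58.
Round 2 (the contractor proposes): the client can get 64.58 next round, worth 0.61 × 64.58 = 39.3938 now. The contractor offers 39.3938 and keeps 300 − 39.3938 = 260.6062.
Round 1 (the client proposes): the contractor can get 260.6062 next round, worth 0.79 × 260.6062 = 205.878898 now; the client offers that and keeps 94.121102.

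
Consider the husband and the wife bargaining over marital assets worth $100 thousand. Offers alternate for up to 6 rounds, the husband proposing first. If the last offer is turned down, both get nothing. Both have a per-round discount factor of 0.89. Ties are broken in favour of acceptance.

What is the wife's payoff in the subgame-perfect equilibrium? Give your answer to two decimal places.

73.39

Round 6 (the wife proposes): rejection yields 0 for the husband; the wife offers 0 and keeps 100.
Round 5 (the husband proposes): the wife can get 100 next round, worth 0.89 × 100 = 89 now; the husband offers that and keeps 11.
Round 4 (the wife proposes): the husband can get 11 next round, worth 0.89 × 11 = 9.79 now; the wife offers that and keeps 90.21.
Round 3 (the husband proposes): the wife can get 90.21 next round, worth 0.89 × 90.21 = 80.2869 now. The husband offers 80.2869 and keeps 100 − 80.2869 = 19.7131.
Round 2 (the wife proposes): the husband can get 19.7131 next round, worth 0.89 × 19.7131 = 17.544659 now. The wife offers 17.544659 and keeps 100 − 17.544659 = 82.455341.
Round 1 (the husband proposes): the wife can get 82.455341 next round, worth 0.89 × 82.455341 = 73.38525349 now, so the husband offers 73.38525349, keeping 26.61474651.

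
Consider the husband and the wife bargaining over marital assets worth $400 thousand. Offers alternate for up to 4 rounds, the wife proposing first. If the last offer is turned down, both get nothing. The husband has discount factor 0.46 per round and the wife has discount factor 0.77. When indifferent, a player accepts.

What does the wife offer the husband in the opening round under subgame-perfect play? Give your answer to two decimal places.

Round 4 (the husband proposes): the wife will accept anything ≥ 0, so the husband offers 0 and keeps 400.
Round 3 (the wife proposes): the husband can get 400 next round, worth 0.46 × 400 = 184 now. The wife offers 184 and keeps 400 − 184 = 216.
Round 2 (the husband proposes): the wife can get 216 next round, worth 0.77 × 216 = 166.32 now, so the husband offers 166.32, keeping 233.68.
Round 1 (the wife proposes): the husband can get 233.68 next round, worth 0.46 × 233.68 = 107.4928 now. The wife offers 107.4928 and keeps 400 − 107.4928 = 292.5072.

107.49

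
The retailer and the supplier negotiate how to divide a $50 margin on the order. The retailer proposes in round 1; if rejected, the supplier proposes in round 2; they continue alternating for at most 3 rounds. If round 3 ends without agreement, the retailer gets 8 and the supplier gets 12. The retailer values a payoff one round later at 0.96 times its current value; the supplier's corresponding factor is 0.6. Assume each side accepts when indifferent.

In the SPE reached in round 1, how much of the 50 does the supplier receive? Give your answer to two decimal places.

Round 3 (the retailer proposes): the supplier gets 12 if talks fail, so the retailer offers 12 and keeps 38.
Round 2 (the supplier proposes): the retailer can get 38 next round, worth 0.96 × 38 = 36.48 now, so the supplier offers 36.48, keeping 13.52.
Round 1 (the retailer proposes): the supplier can get 13.52 next round, worth 0.6 × 13.52 = 8.112 now. The retailer offers 8.112 and keeps 50 − 8.112 = 41.888.

8.11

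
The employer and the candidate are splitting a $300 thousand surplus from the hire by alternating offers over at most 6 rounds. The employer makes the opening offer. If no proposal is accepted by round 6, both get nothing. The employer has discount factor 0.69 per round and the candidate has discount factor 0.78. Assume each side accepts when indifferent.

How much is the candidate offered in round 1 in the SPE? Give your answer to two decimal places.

Round 6 (the candidate proposes): the employer will accept anything ≥ 0, so the candidate offers 0 and keeps 300.
Round 5 (the employer proposes): the candidate can get 300 next round, worth 0.78 × 300 = 234 now; the employer offers that and keeps 66.
Round 4 (the candidate proposes): the employer can get 66 next round, worth 0.69 × 66 = 45.54 now, so the candidate offers 45.54, keeping 254.46.
Round 3 (the employer proposes): the candidate can get 254.46 next round, worth 0.78 × 254.46 = 198.4788 now; the employer offers that and keeps 101.5212.
Round 2 (the candidate proposes): the employer can get 101.5212 next round, worth 0.69 × 101.5212 = 70.049628 now; the candidate offers that and keeps 229.950372.
Round 1 (the employer proposes): the candidate can get 229.950372 next round, worth 0.78 × 229.950372 = 179.36129016 now. The employer offers 179.36129016 and keeps 300 − 179.36129016 = 120.63870984.

179.36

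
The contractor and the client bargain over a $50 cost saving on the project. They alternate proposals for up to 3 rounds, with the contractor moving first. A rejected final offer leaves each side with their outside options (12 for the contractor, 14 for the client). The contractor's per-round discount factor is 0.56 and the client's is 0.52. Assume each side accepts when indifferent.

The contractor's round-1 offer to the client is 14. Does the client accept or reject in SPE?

Work out the client's continuation value if the offer is rejected.
Round 3 (the contractor proposes): the client gets 14 if talks fail, so the contractor offers 14 and keeps 36.
Round 2 (the client proposes): the contractor can get 36 next round, worth 0.56 × 36 = 20.16 now; the client offers that and keeps 29.84.
So by rejecting in round 1, the client gets 29.84 next round, worth 0.52 × 29.84 = 15.5168 now.
Offer 14 < 15.5168, so the client rejects.

Reject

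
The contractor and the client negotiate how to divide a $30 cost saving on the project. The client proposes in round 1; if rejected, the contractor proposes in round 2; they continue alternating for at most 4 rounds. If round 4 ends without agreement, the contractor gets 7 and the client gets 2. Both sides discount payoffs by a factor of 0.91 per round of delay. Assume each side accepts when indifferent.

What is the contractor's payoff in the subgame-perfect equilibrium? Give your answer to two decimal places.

23.56

Round 4 (the contractor proposes): the client gets 2 if talks fail, so the contractor offers 2 and keeps 28.
Round 3 (the client proposes): the contractor can get 28 next round, worth 0.91 × 28 = 25.48 now, so the client offers 25.48, keeping 4.52.
Round 2 (the contractor proposes): the client can get 4.52 next round, worth 0.91 × 4.52 = 4.1132 now. The contractor offers 4.1132 and keeps 30 − 4.1132 = 25.8868.
Round 1 (the client proposes): the contractor can get 25.8868 next round, worth 0.91 × 25.8868 = 23.556988 now. The client offers 23.556988 and keeps 30 − 23.556988 = 6.443012.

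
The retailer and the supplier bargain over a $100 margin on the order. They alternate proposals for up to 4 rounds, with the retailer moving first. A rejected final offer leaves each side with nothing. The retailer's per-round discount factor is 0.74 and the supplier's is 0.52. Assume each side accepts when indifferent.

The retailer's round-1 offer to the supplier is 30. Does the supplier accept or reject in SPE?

Reject

Work out the supplier's continuation value if the offer is rejected.
Round 4 (the supplier proposes): the retailer will accept anything ≥ 0, so the supplier offers 0 and keeps 100.
Round 3 (the retailer proposes): the supplier can get 100 next round, worth 0.52 × 100 = 52 now, so the retailer offers 52, keeping 48.
Round 2 (the supplier proposes): the retailer can get 48 next round, worth 0.74 × 48 = 35.52 now; the supplier offers that and keeps 64.48.
So by rejecting in round 1, the supplier gets 64.48 next round, worth 0.52 × 64.48 = 33.5296 now.
Offer 30 < 33.5296, so the supplier rejects.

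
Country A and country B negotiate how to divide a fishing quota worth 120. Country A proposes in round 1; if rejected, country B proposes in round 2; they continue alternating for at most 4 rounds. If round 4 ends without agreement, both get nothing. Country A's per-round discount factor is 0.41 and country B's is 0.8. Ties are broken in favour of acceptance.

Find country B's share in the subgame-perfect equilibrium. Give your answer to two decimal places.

88.13

By backward induction:
Round 4 (country B proposes): rejection yields 0 for country A; country B offers 0 and keeps 120.
Round 3 (country A proposes): country B can get 120 next round, worth 0.8 × 120 = 96 now. Country A offers 96 and keeps 120 − 96 = 24.
Round 2 (country B proposes): country A can get 24 next round, worth 0.41 × 24 = 9.84 now; country B offers that and keeps 110.16.
Round 1 (country A proposes): country B can get 110.16 next round, worth 0.8 × 110.16 = 88.128 now; country A offers that and keeps 31.872.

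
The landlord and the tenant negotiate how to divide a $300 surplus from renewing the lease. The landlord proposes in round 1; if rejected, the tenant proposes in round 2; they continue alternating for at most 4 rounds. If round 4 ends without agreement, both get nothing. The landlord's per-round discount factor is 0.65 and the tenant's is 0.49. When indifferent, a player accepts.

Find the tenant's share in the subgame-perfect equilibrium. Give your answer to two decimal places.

98.27

Round 4 (the tenant proposes): the landlord will accept anything ≥ 0, so the tenant offers 0 and keeps 300.
Round 3 (the landlord proposes): the tenant can get 300 next round, worth 0.49 × 300 = 147 now, so the landlord offers 147, keeping 153.
Round 2 (the tenant proposes): the landlord can get 153 next round, worth 0.65 × 153 = 99.45 now, so the tenant offers 99.45, keeping 200.55.
Round 1 (the landlord proposes): the tenant can get 200.55 next round, worth 0.49 × 200.55 = 98.2695 now, so the landlord offers 98.2695, keeping 201.7305.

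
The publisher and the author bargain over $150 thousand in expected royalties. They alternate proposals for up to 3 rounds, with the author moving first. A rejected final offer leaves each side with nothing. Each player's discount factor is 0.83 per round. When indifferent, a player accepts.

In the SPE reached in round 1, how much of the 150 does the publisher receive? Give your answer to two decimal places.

21.17

Round 3 (the author proposes): rejection yields 0 for the publisher; the author offers 0 and keeps 150.
Round 2 (the publisher proposes): the author can get 150 next round, worth 0.83 × 150 = 124.5 now, so the publisher offers 124.5, keeping 25.5.
Round 1 (the author proposes): the publisher can get 25.5 next round, worth 0.83 × 25.5 = 21.165 now, so the author offers 21.165, keeping 128.835.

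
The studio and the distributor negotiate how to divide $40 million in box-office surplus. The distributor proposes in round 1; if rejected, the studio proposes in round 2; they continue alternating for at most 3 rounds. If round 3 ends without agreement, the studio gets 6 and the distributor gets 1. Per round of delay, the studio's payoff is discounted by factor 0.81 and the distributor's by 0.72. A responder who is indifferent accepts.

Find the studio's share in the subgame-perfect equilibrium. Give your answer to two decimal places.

Round 3 (the distributor proposes): the studio gets 6 if talks fail, so the distributor offers 6 and keeps 34.
Round 2 (the studio proposes): the distributor can get 34 next round, worth 0.72 × 34 = 24.48 now, so the studio offers 24.48, keeping 15.52.
Round 1 (the distributor proposes): the studio can get 15.52 next round, worth 0.81 × 15.52 = 12.5712 now; the distributor offers that and keeps 27.4288.

12.57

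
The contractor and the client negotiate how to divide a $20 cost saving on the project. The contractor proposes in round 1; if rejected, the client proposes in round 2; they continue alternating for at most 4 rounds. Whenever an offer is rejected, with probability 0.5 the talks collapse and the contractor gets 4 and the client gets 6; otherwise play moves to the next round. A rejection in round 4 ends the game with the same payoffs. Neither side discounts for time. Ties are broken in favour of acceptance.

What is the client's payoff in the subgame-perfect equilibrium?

9.75

By backward induction:
Round 4 (the client proposes): the contractor gets 4 if talks fail, so the client offers 4 and keeps 16.
Round 3 (the contractor proposes): rejecting gives the client an expected 0.5 × 16 + 0.5 × 6 = 11. The contractor offers 11 and keeps 20 − 11 = 9.
Round 2 (the client proposes): rejecting gives the contractor an expected 0.5 × 9 + 0.5 × 4 = 6.5. The client offers 6.5 and keeps 20 − 6.5 = 13.5.
Round 1 (the contractor proposes): rejecting gives the client an expected 0.5 × 13.5 + 0.5 × 6 = 9.75; the contractor offers that and keeps 10.25.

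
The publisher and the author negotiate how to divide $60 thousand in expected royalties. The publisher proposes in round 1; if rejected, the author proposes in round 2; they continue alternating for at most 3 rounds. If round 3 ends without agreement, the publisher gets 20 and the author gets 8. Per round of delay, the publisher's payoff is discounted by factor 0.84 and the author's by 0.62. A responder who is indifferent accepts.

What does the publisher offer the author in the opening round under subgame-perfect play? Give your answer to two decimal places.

10.12

Work backward from the last round.
Round 3 (the publisher proposes): the author gets 8 if talks fail, so the publisher offers 8 and keeps 52.
Round 2 (the author proposes): the publisher can get 52 next round, worth 0.84 × 52 = 43.68 now, so the author offers 43.68, keeping 16.32.
Round 1 (the publisher proposes): the author can get 16.32 next round, worth 0.62 × 16.32 = 10.1184 now. The publisher offers 10.1184 and keeps 60 − 10.1184 = 49.8816.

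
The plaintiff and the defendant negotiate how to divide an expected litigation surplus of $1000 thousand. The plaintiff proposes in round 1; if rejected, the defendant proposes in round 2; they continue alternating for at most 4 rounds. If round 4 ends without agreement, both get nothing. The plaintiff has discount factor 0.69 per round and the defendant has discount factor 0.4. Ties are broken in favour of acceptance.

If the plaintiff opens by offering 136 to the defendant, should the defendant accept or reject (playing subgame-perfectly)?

Round 4 (the defendant proposes): rejection yields 0 for the plaintiff; the defendant offers 0 and keeps 1000.
Round 3 (the plaintiff proposes): the defendant can get 1000 next round, worth 0.4 × 1000 = 400 now, so the plaintiff offers 400, keeping 600.
Round 2 (the defendant proposes): the plaintiff can get 600 next round, worth 0.69 × 600 = 414 now, so the defendant offers 414, keeping 586.
So by rejecting in round 1, the defendant gets 586 next round, worth 0.4 × 586 = 234.4 now.
Offer 136 < 234.4, so the defendant rejects.

Reject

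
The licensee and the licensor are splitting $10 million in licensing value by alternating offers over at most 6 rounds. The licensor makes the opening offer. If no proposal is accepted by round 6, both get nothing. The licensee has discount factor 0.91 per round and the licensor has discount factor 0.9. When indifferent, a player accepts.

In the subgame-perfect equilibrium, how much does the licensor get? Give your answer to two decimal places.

Solve by backward induction from round 6.
Round 6 (the licensee proposes): rejection yields 0 for the licensor; the licensee offers 0 and keeps 10.
Round 5 (the licensor proposes): the licensee can get 10 next round, worth 0.91 × 10 = 9.1 now, so the licensor offers 9.1, keeping 0.9.
Round 4 (the licensee proposes): the licensor can get 0.9 next round, worth 0.9 × 0.9 = 0.81 now, so the licensee offers 0.81, keeping 9.19.
Round 3 (the licensor proposes): the licensee can get 9.19 next round, worth 0.91 × 9.19 = 8.3629 now; the licensor offers that and keeps 1.6371.
Round 2 (the licensee proposes): the licensor can get 1.6371 next round, worth 0.9 × 1.6371 = 1.47339 now; the licensee offers that and keeps 8.52661.
Round 1 (the licensor proposes): the licensee can get 8.52661 next round, worth 0.91 × 8.52661 = 7.7592151 now, so the licensor offers 7.7592151, keeping 2.2407849.

2.24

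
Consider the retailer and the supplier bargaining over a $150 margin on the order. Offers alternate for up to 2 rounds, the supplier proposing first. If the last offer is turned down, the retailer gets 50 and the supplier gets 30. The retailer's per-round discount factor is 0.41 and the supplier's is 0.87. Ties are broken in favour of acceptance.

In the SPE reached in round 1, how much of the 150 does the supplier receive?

By backward induction:
Round 2 (the retailer proposes): the supplier gets 30 if talks fail, so the retailer offers 30 and keeps 120.
Round 1 (the supplier proposes): the retailer can get 120 next round, worth 0.41 × 120 = 49.2 now. The supplier offers 49.2 and keeps 150 − 49.2 = 100.8.

100.8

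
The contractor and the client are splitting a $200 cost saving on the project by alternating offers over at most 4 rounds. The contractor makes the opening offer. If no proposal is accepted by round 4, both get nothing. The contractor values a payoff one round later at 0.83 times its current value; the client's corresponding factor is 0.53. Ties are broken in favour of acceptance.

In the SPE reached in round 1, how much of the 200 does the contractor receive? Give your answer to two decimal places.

135.35

Round 4 (the client proposes): rejection yields 0 for the contractor; the client offers 0 and keeps 200.
Round 3 (the contractor proposes): the client can get 200 next round, worth 0.53 × 200 = 106 now. The contractor offers 106 and keeps 200 − 106 = 94.
Round 2 (the client proposes): the contractor can get 94 next round, worth 0.83 × 94 = 78.02 now. The client offers 78.02 and keeps 200 − 78.02 = 121.98.
Round 1 (the contractor proposes): the client can get 121.98 next round, worth 0.53 × 121.98 = 64.6494 now; the contractor offers that and keeps 135.3506.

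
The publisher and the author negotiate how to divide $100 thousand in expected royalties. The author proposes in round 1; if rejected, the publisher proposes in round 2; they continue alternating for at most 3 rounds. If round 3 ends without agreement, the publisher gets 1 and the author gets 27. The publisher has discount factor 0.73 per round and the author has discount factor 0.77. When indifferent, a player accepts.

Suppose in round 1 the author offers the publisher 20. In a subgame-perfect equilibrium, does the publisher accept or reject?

Round 3 (the author proposes): the publisher gets 1 if talks fail, so the author offers 1 and keeps 99.
Round 2 (the publisher proposes): the author can get 99 next round, worth 0.77 × 99 = 76.23 now, so the publisher offers 76.23, keeping 23.77.
So by rejecting in round 1, the publisher gets 23.77 next round, worth 0.73 × 23.77 = 17.3521 now.
Offer 20 ≥ 17.3521, so the publisher accepts.

Accept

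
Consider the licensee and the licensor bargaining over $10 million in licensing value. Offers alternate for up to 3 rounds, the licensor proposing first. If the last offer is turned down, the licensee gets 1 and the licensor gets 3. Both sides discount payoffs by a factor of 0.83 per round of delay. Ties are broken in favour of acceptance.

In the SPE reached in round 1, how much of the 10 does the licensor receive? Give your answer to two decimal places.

7.90

Round 3 (the licensor proposes): the licensee gets 1 if talks fail, so the licensor offers 1 and keeps 9.
Round 2 (the licensee proposes): the licensor can get 9 next round, worth 0.83 × 9 = 7.47 now, so the licensee offers 7.47, keeping 2.53.
Round 1 (the licensor proposes): the licensee can get 2.53 next round, worth 0.83 × 2.53 = 2.0999 now. The licensor offers 2.0999 and keeps 10 − 2.0999 = 7.9001.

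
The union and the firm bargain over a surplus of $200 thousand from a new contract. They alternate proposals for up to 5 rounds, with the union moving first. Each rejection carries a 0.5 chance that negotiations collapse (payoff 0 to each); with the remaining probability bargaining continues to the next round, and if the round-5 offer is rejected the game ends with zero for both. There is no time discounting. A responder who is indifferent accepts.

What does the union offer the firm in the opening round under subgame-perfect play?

Round 5 (the union proposes): the firm will accept anything ≥ 0, so the union offers 0 and keeps 200.
Round 4 (the firm proposes): rejecting gives the union an expected 0.5 × 200 = 100. The firm offers 100 and keeps 200 − 100 = 100.
Round 3 (the union proposes): rejecting gives the firm an expected 0.5 × 100 = 50. The union offers 50 and keeps 200 − 50 = 150.
Round 2 (the firm proposes): rejecting gives the union an expected 0.5 × 150 = 75; the firm offers that and keeps 125.
Round 1 (the union proposes): rejecting gives the firm an expected 0.5 × 125 = 62.5; the union offers that and keeps 137.5.

62.5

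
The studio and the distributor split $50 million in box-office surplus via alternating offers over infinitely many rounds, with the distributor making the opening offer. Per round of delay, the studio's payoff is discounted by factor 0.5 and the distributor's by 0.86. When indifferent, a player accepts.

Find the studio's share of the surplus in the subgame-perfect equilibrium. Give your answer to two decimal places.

6.14

Let x be the distributor's share when the distributor proposes and y be the studio's share when the studio proposes.
The studio accepts iff offered ≥ 0.5·y, so x = 50 − 0.5y. Symmetrically y = 50 − 0.86x.
Substituting: x = 50 − 0.5(50 − 0.86x), giving x(1 − 0.86·0.5) = 50(1 − 0.5).
So x = 50 × 0.5 / 0.57 ≈ 43.8596, and the studio receives 50 − x ≈ 6.1404.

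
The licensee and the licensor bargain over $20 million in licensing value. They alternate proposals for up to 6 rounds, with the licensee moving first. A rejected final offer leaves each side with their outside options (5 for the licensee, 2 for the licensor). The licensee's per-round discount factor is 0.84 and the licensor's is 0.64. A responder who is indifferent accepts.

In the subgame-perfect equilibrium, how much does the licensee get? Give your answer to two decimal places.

14.08

Round 6 (the licensor proposes): the licensee gets 5 if talks fail, so the licensor offers 5 and keeps 15.
Round 5 (the licensee proposes): the licensor can get 15 next round, worth 0.64 × 15 = 9.6 now; the licensee offers that and keeps 10.4.
Round 4 (the licensor proposes): the licensee can get 10.4 next round, worth 0.84 × 10.4 = 8.736 now; the licensor offers that and keeps 11.264.
Round 3 (the licensee proposes): the licensor can get 11.264 next round, worth 0.64 × 11.264 = 7.20896 now, so the licensee offers 7.20896, keeping 12.79104.
Round 2 (the licensor proposes): the licensee can get 12.79104 next round, worth 0.84 × 12.79104 = 10.7444736 now, so the licensor offers 10.7444736, keeping 9.2555264.
Round 1 (the licensee proposes): the licensor can get 9.2555264 next round, worth 0.64 × 9.2555264 = 5.923536896 now. The licensee offers 5.923536896 and keeps 20 − 5.923536896 = 14.076463104.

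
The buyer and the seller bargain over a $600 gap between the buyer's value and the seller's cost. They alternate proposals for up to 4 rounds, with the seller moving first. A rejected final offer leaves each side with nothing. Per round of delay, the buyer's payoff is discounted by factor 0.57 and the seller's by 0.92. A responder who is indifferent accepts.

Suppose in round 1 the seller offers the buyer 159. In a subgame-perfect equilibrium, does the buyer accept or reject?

Reject

Work out the buyer's continuation value if the offer is rejected.
Round 4 (the buyer proposes): rejection yields 0 for the seller; the buyer offers 0 and keeps 600.
Round 3 (the seller proposes): the buyer can get 600 next round, worth 0.57 × 600 = 342 now; the seller offers that and keeps 258.
Round 2 (the buyer proposes): the seller can get 258 next round, worth 0.92 × 258 = 237.36 now, so the buyer offers 237.36, keeping 362.64.
So by rejecting in round 1, the buyer gets 362.64 next round, worth 0.57 × 362.64 = 206.7048 now.
Offer 159 < 206.7048, so the buyer rejects.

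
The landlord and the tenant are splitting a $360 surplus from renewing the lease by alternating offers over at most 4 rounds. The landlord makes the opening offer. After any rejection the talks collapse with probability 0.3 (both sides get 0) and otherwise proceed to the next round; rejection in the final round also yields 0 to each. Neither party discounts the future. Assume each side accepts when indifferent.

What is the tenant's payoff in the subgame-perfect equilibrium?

By backward induction:
Round 4 (the tenant proposes): the landlord will accept anything ≥ 0, so the tenant offers 0 and keeps 360.
Round 3 (the landlord proposes): rejecting gives the tenant an expected 0.7 × 360 = 252. The landlord offers 252 and keeps 360 − 252 = 108.
Round 2 (the tenant proposes): rejecting gives the landlord an expected 0.7 × 108 = 75.6; the tenant offers that and keeps 284.4.
Round 1 (the landlord proposes): rejecting gives the tenant an expected 0.7 × 284.4 = 199.08, so the landlord offers 199.08, keeping 160.92.

199.08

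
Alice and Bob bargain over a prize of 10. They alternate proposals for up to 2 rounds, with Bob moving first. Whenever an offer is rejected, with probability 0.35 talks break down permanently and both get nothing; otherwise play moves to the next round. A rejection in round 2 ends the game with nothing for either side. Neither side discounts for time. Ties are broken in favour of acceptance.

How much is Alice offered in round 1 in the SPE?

By backward induction:
Round 2 (Alice proposes): Bob will accept anything ≥ 0, so Alice offers 0 and keeps 10.
Round 1 (Bob proposes): rejecting gives Alice an expected 0.65 × 10 = 6.5. Bob offers 6.5 and keeps 10 − 6.5 = 3.5.

6.5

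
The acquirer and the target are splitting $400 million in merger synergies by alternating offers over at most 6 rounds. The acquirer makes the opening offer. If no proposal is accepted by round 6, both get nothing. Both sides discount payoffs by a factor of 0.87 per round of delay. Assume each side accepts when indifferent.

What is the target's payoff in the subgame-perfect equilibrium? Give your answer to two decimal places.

Round 6 (the target proposes): rejection yields 0 for the acquirer; the target offers 0 and keeps 400.
Round 5 (the acquirer proposes): the target can get 400 next round, worth 0.87 × 400 = 348 now. The acquirer offers 348 and keeps 400 − 348 = 52.
Round 4 (the target proposes): the acquirer can get 52 next round, worth 0.87 × 52 = 45.24 now. The target offers 45.24 and keeps 400 − 45.24 = 354.76.
Round 3 (the acquirer proposes): the target can get 354.76 next round, worth 0.87 × 354.76 = 308.6412 now. The acquirer offers 308.6412 and keeps 400 − 308.6412 = 91.3588.
Round 2 (the target proposes): the acquirer can get 91.3588 next round, worth 0.87 × 91.3588 = 79.482156 now, so the target offers 79.482156, keeping 320.517844.
Round 1 (the acquirer proposes): the target can get 320.517844 next round, worth 0.87 × 320.517844 = 278.85052428 now, so the acquirer offers 278.85052428, keeping 121.14947572.

278.85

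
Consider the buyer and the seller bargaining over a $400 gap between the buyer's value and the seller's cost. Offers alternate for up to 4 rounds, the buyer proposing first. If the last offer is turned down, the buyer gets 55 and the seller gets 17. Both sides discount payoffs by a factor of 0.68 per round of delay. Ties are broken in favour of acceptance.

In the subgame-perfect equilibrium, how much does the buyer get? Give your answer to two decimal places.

Round 4 (the seller proposes): the buyer gets 55 if talks fail, so the seller offers 55 and keeps 345.
Round 3 (the buyer proposes): the seller can get 345 next round, worth 0.68 × 345 = 234.6 now, so the buyer offers 234.6, keeping 165.4.
Round 2 (the seller proposes): the buyer can get 165.4 next round, worth 0.68 × 165.4 = 112.472 now; the seller offers that and keeps 287.528.
Round 1 (the buyer proposes): the seller can get 287.528 next round, worth 0.68 × 287.528 = 195.51904 now, so the buyer offers 195.51904, keeping 204.48096.

204.48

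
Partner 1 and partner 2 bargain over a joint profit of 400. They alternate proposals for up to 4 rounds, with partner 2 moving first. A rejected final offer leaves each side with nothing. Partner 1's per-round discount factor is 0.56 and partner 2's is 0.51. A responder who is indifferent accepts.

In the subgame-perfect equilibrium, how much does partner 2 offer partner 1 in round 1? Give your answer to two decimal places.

Round 4 (partner 1 proposes): rejection yields 0 for partner 2; partner 1 offers 0 and keeps 400.
Round 3 (partner 2 proposes): partner 1 can get 400 next round, worth 0.56 × 400 = 224 now. Partner 2 offers 224 and keeps 400 − 224 = 176.
Round 2 (partner 1 proposes): partner 2 can get 176 next round, worth 0.51 × 176 = 89.76 now. Partner 1 offers 89.76 and keeps 400 − 89.76 = 310.24.
Round 1 (partner 2 proposes): partner 1 can get 310.24 next round, worth 0.56 × 310.24 = 173.7344 now; partner 2 offers that and keeps 226.2656.

173.73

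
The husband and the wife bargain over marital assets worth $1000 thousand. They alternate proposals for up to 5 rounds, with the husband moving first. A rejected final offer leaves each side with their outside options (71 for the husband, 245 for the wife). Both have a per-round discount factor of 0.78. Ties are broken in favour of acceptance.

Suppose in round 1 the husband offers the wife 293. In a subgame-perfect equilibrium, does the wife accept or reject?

Reject

Work out the wife's continuation value if the offer is rejected.
Round 5 (the husband proposes): the wife gets 245 if talks fail, so the husband offers 245 and keeps 755.
Round 4 (the wife proposes): the husband can get 755 next round, worth 0.78 × 755 = 588.9 now. The wife offers 588.9 and keeps 1000 − 588.9 = 411.1.
Round 3 (the husband proposes): the wife can get 411.1 next round, worth 0.78 × 411.1 = 320.658 now; the husband offers that and keeps 679.342.
Round 2 (the wife proposes): the husband can get 679.342 next round, worth 0.78 × 679.342 = 529.88676 now; the wife offers that and keeps 470.11324.
So by rejecting in round 1, the wife gets 470.11324 next round, worth 0.78 × 470.11324 = 366.6883272 now.
Offer 293 < 366.6883272, so the wife rejects.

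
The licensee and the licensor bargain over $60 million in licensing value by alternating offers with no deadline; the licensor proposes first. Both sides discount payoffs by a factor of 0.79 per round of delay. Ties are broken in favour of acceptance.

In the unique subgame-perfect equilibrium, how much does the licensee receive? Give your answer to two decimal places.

In a stationary SPE each proposer offers the other exactly their discounted continuation value.
If the licensor keeps x when proposing and the licensee keeps y when proposing, then x = 60 − 0.79y and y = 60 − 0.79x.
Solving: x = 60(1 − 0.79) / (1 − 0.79·0.79) = 12.6 / 0.3759 ≈ 33.5196.
The licensee gets 60 − 33.5196 ≈ 26.4804.

26.48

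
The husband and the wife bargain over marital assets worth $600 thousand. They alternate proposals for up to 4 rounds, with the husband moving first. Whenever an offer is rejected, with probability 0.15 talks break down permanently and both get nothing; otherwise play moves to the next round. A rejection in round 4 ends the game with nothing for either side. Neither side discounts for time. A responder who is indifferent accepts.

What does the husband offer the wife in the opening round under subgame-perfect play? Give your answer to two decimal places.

444.98

Round 4 (the wife proposes): the husband will accept anything ≥ 0, so the wife offers 0 and keeps 600.
Round 3 (the husband proposes): rejecting gives the wife an expected 0.85 × 600 = 510; the husband offers that and keeps 90.
Round 2 (the wife proposes): rejecting gives the husband an expected 0.85 × 90 = 76.5; the wife offers that and keeps 523.5.
Round 1 (the husband proposes): rejecting gives the wife an expected 0.85 × 523.5 = 444.975. The husband offers 444.975 and keeps 600 − 444.975 = 155.025.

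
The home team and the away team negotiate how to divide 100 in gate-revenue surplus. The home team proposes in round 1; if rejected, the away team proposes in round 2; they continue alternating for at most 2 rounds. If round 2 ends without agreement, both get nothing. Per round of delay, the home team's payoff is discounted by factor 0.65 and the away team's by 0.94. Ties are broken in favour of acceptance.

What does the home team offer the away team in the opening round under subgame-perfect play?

94

By backward induction:
Round 2 (the away team proposes): rejection yields 0 for the home team; the away team offers 0 and keeps 100.
Round 1 (the home team proposes): the away team can get 100 next round, worth 0.94 × 100 = 94 now, so the home team offers 94, keeping 6.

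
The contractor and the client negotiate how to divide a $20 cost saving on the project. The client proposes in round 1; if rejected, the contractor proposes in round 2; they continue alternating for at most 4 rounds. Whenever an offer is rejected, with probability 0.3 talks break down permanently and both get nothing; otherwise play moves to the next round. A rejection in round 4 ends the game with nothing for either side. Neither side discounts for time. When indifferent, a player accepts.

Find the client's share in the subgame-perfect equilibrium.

Round 4 (the contractor proposes): rejection yields 0 for the client; the contractor offers 0 and keeps 20.
Round 3 (the client proposes): rejecting gives the contractor an expected 0.7 × 20 = 14, so the client offers 14, keeping 6.
Round 2 (the contractor proposes): rejecting gives the client an expected 0.7 × 6 = 4.2, so the contractor offers 4.2, keeping 15.8.
Round 1 (the client proposes): rejecting gives the contractor an expected 0.7 × 15.8 = 11.06, so the client offers 11.06, keeping 8.94.

8.94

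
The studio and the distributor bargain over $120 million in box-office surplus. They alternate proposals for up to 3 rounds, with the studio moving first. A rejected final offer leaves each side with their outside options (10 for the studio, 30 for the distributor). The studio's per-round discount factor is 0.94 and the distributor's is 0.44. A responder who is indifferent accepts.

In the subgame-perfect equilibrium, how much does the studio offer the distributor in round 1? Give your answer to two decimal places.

Round 3 (the studio proposes): the distributor gets 30 if talks fail, so the studio offers 30 and keeps 90.
Round 2 (the distributor proposes): the studio can get 90 next round, worth 0.94 × 90 = 84.6 now. The distributor offers 84.6 and keeps 120 − 84.6 = 35.4.
Round 1 (the studio proposes): the distributor can get 35.4 next round, worth 0.44 × 35.4 = 15.576 now; the studio offers that and keeps 104.424.

15.58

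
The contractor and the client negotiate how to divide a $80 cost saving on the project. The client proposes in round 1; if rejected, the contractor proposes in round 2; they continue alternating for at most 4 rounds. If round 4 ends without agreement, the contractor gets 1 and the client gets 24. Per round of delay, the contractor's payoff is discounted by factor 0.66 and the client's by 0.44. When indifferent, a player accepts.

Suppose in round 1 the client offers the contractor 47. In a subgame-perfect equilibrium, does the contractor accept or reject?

Round 4 (the contractor proposes): the client gets 24 if talks fail, so the contractor offers 24 and keeps 56.
Round 3 (the client proposes): the contractor can get 56 next round, worth 0.66 × 56 = 36.96 now. The client offers 36.96 and keeps 80 − 36.96 = 43.04.
Round 2 (the contractor proposes): the client can get 43.04 next round, worth 0.44 × 43.04 = 18.9376 now. The contractor offers 18.9376 and keeps 80 − 18.9376 = 61.0624.
So by rejecting in round 1, the contractor gets 61.0624 next round, worth 0.66 × 61.0624 = 40.301184 now.
Offer 47 ≥ 40.301184, so the contractor accepts.

Accept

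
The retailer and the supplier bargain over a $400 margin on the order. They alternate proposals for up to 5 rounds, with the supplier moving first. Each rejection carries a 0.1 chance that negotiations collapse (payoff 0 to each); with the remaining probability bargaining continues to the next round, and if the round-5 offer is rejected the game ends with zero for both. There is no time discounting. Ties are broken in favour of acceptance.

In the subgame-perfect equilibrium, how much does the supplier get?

By backward induction:
Round 5 (the supplier proposes): the retailer will accept anything ≥ 0, so the supplier offers 0 and keeps 400.
Round 4 (the retailer proposes): rejecting gives the supplier an expected 0.9 × 400 = 360. The retailer offers 360 and keeps 400 − 360 = 40.
Round 3 (the supplier proposes): rejecting gives the retailer an expected 0.9 × 40 = 36; the supplier offers that and keeps 364.
Round 2 (the retailer proposes): rejecting gives the supplier an expected 0.9 × 364 = 327.6; the retailer offers that and keeps 72.4.
Round 1 (the supplier proposes): rejecting gives the retailer an expected 0.9 × 72.4 = 65.16; the supplier offers that and keeps 334.84.

334.84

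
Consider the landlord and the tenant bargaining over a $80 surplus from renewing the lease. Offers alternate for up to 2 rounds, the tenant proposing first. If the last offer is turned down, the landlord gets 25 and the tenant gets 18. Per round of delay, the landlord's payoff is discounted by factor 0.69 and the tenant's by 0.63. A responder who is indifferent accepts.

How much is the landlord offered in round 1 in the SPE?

42.78

Round 2 (the landlord proposes): the tenant gets 18 if talks fail, so the landlord offers 18 and keeps 62.
Round 1 (the tenant proposes): the landlord can get 62 next round, worth 0.69 × 62 = 42.78 now. The tenant offers 42.78 and keeps 80 − 42.78 = 37.22.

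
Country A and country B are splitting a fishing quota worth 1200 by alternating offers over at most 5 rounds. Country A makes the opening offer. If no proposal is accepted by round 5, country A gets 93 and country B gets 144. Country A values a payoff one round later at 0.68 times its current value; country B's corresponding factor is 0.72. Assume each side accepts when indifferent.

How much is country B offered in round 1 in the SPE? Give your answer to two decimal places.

By backward induction:
Round 5 (country A proposes): country B gets 144 if talks fail, so country A offers 144 and keeps 1056.
Round 4 (country B proposes): country A can get 1056 next round, worth 0.68 × 1056 = 718.08 now, so country B offers 718.08, keeping 481.92.
Round 3 (country A proposes): country B can get 481.92 next round, worth 0.72 × 481.92 = 346.9824 now, so country A offers 346.9824, keeping 853.0176.
Round 2 (country B proposes): country A can get 853.0176 next round, worth 0.68 × 853.0176 = 580.051968 now, so country B offers 580.051968, keeping 619.948032.
Round 1 (country A proposes): country B can get 619.948032 next round, worth 0.72 × 619.948032 = 446.36258304 now. Country A offers 446.36258304 and keeps 1200 − 446.36258304 = 753.63741696.

446.36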